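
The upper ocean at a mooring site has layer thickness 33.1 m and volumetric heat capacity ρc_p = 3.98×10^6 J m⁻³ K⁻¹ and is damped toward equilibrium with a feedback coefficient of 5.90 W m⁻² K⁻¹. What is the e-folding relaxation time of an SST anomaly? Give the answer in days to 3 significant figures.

258 days

Areal heat capacity C = ρc_p × D = 3.98×10^6 × 33.1 = 1.32×10^8 J m⁻² K⁻¹.
Relaxation time τ = C / λ = 1.32×10^8 / 5.90 = 2.23×10^7 s.
In days: 2.23×10^7 s / (86400 s/day) = 258 days.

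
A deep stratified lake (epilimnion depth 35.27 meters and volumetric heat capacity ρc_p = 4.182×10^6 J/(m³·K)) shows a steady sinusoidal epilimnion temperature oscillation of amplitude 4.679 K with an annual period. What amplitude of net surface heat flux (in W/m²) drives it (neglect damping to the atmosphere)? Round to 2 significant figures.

Areal heat capacity C = ρc_p × D = 4.182×10^6 × 35.27 = 1.47×10^8 J m⁻² K⁻¹.
ω = 2π / 3.15×10^7 s = 1.99×10^-7 s⁻¹.
Cω = 1.47×10^8 × 1.99×10^-7 = 29.4 W/(m²·K).
F₀ = A × Cω = 4.679 × 29.4 = 138 W/m².

140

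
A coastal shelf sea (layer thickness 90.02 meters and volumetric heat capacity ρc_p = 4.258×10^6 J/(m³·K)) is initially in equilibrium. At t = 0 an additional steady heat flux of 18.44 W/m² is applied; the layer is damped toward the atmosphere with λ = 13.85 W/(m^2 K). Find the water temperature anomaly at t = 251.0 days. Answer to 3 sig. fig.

Areal heat capacity C = ρc_p × D = 4.258×10^6 × 90.02 = 3.83×10^8 J m⁻² K⁻¹.
τ = C / λ = 3.83×10^8 / 13.85 = 2.77×10^7 s.
Equilibrium anomaly ΔT_eq = F / λ = 18.44 / 13.85 = 1.33 K.
t = 251.0 days = 2.17×10^7 s, so t/τ = 0.784.
ΔT(t) = ΔT_eq (1 − e^(−t/τ)) = 1.33 × (1 − e^−0.784) = 0.723 K.

0.723 K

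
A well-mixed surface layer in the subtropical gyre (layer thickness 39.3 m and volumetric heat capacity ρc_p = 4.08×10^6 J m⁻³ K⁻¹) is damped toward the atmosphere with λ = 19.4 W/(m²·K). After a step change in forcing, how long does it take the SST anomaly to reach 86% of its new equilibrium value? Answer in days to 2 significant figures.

190 days

Areal heat capacity C = ρc_p × D = 4.08×10^6 × 39.3 = 1.60×10^8 J/(m²·K).
τ = C / λ = 1.60×10^8 / 19.4 = 8.27×10^6 s.
Fraction reached: 1 − e^(−t/τ) = 0.86 ⇒ t = −τ ln(1 − 0.86) = τ × 1.97.
t = 1.63×10^7 s = 188 days.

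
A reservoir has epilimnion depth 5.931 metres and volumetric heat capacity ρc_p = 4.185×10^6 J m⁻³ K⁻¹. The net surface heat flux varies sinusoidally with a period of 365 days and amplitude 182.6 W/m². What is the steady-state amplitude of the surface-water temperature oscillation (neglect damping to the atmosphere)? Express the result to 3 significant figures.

36.9 K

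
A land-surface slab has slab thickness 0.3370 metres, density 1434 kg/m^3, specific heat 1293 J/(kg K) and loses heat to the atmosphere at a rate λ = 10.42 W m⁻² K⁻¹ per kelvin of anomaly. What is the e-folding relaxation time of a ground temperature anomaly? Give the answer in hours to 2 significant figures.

Areal heat capacity C = ρ c_p D = 1434 × 1293 × 0.3370 = 6.25×10^5 J/(m²·K).
Relaxation time τ = C / λ = 6.25×10^5 / 10.42 = 60000 s.
In hours: 60000 s / (3600 s/hour) = 16.7 hours.

17 hours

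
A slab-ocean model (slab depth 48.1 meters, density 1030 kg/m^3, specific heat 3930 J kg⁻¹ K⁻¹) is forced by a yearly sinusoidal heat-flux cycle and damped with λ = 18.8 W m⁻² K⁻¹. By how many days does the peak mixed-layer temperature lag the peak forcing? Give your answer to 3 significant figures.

Areal heat capacity C = ρ c_p D = 1030 × 3930 × 48.1 = 1.95×10^8 J/(m²·K).
ω = 2π / 3.15×10^7 s = 1.99×10^-7 s⁻¹.
Phase lag φ = arctan(Cω/λ) = arctan(38.8/18.8) = 1.12 rad.
Time lag = φ / ω = 1.12 / 1.99×10^-7 = 5.62×10^6 s = 65.0 days.

65.0 days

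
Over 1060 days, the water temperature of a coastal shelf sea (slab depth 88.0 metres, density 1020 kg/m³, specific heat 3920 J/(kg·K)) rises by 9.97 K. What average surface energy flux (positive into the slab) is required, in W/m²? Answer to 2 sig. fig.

Areal heat capacity C = ρ c_p D = 1020 × 3920 × 88.0 = 3.52×10^8 J m⁻² K⁻¹.
Required heat per unit area: Q = C ΔT = 3.52×10^8 × 9.97 = 3.51×10^9 J/m².
Flux F = Q / Δt = 3.51×10^9 / 9.16×10^7 s = 38.3 W/m².

38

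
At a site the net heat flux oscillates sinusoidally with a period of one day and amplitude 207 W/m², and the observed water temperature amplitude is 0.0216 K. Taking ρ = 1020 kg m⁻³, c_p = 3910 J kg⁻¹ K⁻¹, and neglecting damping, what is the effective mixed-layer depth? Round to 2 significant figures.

ω = 2π / 86400 s = 7.27×10^-5 s⁻¹.
Required C = F₀ / (A ω) = 207 / (0.0216 × 7.27×10^-5) = 1.32×10^8 J/(m²·K).
D = C / (ρ c_p) = 1.32×10^8 / (1020 × 3910) = 33.0 m.

33 m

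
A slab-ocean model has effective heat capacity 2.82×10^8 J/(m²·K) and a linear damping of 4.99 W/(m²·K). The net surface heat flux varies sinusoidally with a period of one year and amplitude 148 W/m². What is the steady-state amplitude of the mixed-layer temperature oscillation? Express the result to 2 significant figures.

2.6 K

Areal heat capacity C = 2.82×10^8 J/(m²·K) (given).
Angular frequency ω = 2π / T = 2π / 3.15×10^7 s = 1.99×10^-7 s⁻¹.
√((Cω)² + λ²) = √((56.2)² + 4.99²) = 56.4 W/(m²·K).
Amplitude A = F₀ / √((Cω)²+λ²) = 148 / 56.4 = 2.62 K.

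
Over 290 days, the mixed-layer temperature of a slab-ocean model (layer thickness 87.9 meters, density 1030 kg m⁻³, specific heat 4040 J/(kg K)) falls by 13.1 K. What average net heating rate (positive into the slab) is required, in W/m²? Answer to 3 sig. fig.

-191

Areal heat capacity C = ρ c_p D = 1030 × 4040 × 87.9 = 3.66×10^8 J/(m^2 K).
Required heat per unit area: Q = C ΔT = 3.66×10^8 × -13.1 = -4.79×10^9 J/m².
Flux F = Q / Δt = -4.79×10^9 / 2.51×10^7 s = -191 W/m².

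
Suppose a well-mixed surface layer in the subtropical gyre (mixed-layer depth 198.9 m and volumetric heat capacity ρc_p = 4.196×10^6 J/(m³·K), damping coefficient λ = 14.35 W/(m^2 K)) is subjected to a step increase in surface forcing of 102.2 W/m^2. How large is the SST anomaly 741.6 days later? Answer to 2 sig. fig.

4.8 K

Areal heat capacity C = ρc_p × D = 4.196×10^6 × 198.9 = 8.35×10^8 J m⁻² K⁻¹.
τ = C / λ = 8.35×10^8 / 14.35 = 5.82×10^7 s.
Equilibrium anomaly ΔT_eq = F / λ = 102.2 / 14.35 = 7.12 K.
t = 741.6 days = 6.41×10^7 s, so t/τ = 1.10.
ΔT(t) = ΔT_eq (1 − e^(−t/τ)) = 7.12 × (1 − e^−1.10) = 4.76 K.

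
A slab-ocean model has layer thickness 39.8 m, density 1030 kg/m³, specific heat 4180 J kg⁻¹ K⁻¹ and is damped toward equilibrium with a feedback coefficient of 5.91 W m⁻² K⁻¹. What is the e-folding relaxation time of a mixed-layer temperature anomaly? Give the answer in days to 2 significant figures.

Areal heat capacity C = ρ c_p D = 1030 × 4180 × 39.8 = 1.71×10^8 J/(m^2 K).
Relaxation time τ = C / λ = 1.71×10^8 / 5.91 = 2.90×10^7 s.
In days: 2.90×10^7 s / (86400 s/day) = 336 days.

340 days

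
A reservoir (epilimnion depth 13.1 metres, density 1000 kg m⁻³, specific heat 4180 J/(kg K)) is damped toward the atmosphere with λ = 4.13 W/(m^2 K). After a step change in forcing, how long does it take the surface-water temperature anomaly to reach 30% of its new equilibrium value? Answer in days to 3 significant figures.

Areal heat capacity C = ρ c_p D = 1000 × 4180 × 13.1 = 5.48×10^7 J/(m²·K).
τ = C / λ = 5.48×10^7 / 4.13 = 1.33×10^7 s.
Fraction reached: 1 − e^(−t/τ) = 0.30 ⇒ t = −τ ln(1 − 0.30) = τ × 0.357.
t = 4.73×10^6 s = 54.7 days.

54.7 days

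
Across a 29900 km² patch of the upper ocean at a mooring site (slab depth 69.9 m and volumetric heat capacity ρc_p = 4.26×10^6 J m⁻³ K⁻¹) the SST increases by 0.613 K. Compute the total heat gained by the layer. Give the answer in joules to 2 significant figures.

5.5×10^18 J

Areal heat capacity C = ρc_p × D = 4.26×10^6 × 69.9 = 2.98×10^8 J/(m^2 K).
Heat per unit area: q = C ΔT = 2.98×10^8 × 0.613 = 1.83×10^8 J/m².
Total heat: Q = q × A = 1.83×10^8 × (29900 × 10⁶ m²) = 5.46×10^18 J.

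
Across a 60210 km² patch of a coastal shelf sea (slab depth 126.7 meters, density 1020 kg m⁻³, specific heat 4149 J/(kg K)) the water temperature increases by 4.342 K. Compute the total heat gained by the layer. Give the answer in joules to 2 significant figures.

1.4×10^20 J

Areal heat capacity C = ρ c_p D = 1020 × 4149 × 126.7 = 5.36×10^8 J/(m^2 K).
Heat per unit area: q = C ΔT = 5.36×10^8 × 4.342 = 2.33×10^9 J/m².
Total heat: Q = q × A = 2.33×10^9 × (60210 × 10⁶ m²) = 1.40×10^20 J.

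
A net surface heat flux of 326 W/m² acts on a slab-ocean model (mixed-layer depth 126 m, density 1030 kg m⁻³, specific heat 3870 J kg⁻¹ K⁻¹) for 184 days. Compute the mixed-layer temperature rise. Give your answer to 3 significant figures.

10.3 K

Areal heat capacity C = ρ c_p D = 1030 × 3870 × 126 = 5.02×10^8 J/(m²·K).
Net heat input Q = F Δt = 326 × (184 days × 86400 s/day) = 5.18×10^9 J/m².
ΔT = Q / C = 5.18×10^9 / 5.02×10^8 = 10.3 K.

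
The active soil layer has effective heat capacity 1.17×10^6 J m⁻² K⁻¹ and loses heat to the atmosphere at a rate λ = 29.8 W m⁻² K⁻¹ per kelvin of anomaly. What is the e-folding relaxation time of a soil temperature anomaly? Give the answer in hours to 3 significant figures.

10.9 hours

Areal heat capacity C = 1.17×10^6 J m⁻² K⁻¹ (given).
Relaxation time τ = C / λ = 1.17×10^6 / 29.8 = 39300 s.
In hours: 39300 s / (3600 s/hour) = 10.9 hours.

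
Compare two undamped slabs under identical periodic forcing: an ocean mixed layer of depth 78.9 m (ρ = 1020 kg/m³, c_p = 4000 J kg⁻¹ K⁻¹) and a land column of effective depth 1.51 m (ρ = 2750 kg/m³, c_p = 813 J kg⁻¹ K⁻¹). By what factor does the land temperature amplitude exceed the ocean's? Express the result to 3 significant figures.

C_ocean = 1020 × 4000 × 78.9 = 3.22×10^8 J/(m²·K).
C_land = 2750 × 813 × 1.51 = 3.38×10^6 J/(m²·K).
Undamped amplitude ∝ 1/C, so A_land/A_ocean = C_ocean/C_land = 95.4.

95.4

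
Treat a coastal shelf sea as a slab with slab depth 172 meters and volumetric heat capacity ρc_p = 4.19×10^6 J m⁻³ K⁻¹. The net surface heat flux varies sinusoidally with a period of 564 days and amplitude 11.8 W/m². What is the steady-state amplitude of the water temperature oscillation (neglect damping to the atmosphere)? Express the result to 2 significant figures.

0.13 K

Areal heat capacity C = ρc_p × D = 4.19×10^6 × 172 = 7.21×10^8 J/(m²·K).
Angular frequency ω = 2π / T = 2π / 4.87×10^7 s = 1.29×10^-7 s⁻¹.
Cω = 7.21×10^8 × 1.29×10^-7 = 92.9 W/(m²·K).
Amplitude A = F₀ / (Cω) = 11.8 / 92.9 = 0.127 K.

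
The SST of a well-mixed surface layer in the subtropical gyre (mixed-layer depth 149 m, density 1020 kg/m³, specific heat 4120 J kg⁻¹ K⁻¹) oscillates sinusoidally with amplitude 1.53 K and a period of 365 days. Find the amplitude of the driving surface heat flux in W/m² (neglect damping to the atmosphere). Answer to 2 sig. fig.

Areal heat capacity C = ρ c_p D = 1020 × 4120 × 149 = 6.26×10^8 J/(m^2 K).
ω = 2π / 3.15×10^7 s = 1.99×10^-7 s⁻¹.
Cω = 6.26×10^8 × 1.99×10^-7 = 125 W/(m²·K).
F₀ = A × Cω = 1.53 × 125 = 191 W/m².

190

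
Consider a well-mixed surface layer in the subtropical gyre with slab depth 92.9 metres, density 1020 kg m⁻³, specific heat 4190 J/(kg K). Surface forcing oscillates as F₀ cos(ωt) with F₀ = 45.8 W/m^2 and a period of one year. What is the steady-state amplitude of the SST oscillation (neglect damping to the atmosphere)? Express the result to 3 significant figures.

0.579 K

Areal heat capacity C = ρ c_p D = 1020 × 4190 × 92.9 = 3.97×10^8 J/(m^2 K).
Angular frequency ω = 2π / T = 2π / 3.15×10^7 s = 1.99×10^-7 s⁻¹.
Cω = 3.97×10^8 × 1.99×10^-7 = 79.1 W/(m²·K).
Amplitude A = F₀ / (Cω) = 45.8 / 79.1 = 0.579 K.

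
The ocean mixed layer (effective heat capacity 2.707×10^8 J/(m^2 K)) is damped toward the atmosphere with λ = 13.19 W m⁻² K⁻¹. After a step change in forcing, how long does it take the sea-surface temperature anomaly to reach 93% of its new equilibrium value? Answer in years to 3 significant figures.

Areal heat capacity C = 2.707×10^8 J/(m^2 K) (given).
τ = C / λ = 2.71×10^8 / 13.19 = 2.05×10^7 s.
Fraction reached: 1 − e^(−t/τ) = 0.93 ⇒ t = −τ ln(1 − 0.93) = τ × 2.66.
t = 5.46×10^7 s = 1.73 years.

1.73 years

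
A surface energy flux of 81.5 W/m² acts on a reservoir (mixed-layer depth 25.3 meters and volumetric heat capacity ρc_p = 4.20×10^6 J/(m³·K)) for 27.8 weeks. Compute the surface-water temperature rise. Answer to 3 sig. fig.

12.9 K

Areal heat capacity C = ρc_p × D = 4.20×10^6 × 25.3 = 1.06×10^8 J/(m^2 K).
Net heat input Q = F Δt = 81.5 × (27.8 weeks × 6.048×10^5 s/week) = 1.37×10^9 J/m².
ΔT = Q / C = 1.37×10^9 / 1.06×10^8 = 12.9 K.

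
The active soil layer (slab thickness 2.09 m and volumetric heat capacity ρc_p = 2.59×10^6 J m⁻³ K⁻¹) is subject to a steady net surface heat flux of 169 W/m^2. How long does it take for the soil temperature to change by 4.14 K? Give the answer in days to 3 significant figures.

Areal heat capacity C = ρc_p × D = 2.59×10^6 × 2.09 = 5.41×10^6 J/(m²·K).
Time required: Δt = C ΔT / F = 5.41×10^6 × 4.14 / 169 = 1.33×10^5 s.
In days: 1.33×10^5 s / (86400 s/day) = 1.53 days.

1.53 days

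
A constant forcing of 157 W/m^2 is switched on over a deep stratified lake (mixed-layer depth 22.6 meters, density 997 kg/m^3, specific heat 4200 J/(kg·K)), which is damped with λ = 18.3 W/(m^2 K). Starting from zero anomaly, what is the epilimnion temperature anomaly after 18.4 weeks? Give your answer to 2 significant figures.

Areal heat capacity C = ρ c_p D = 997 × 4200 × 22.6 = 9.46×10^7 J/(m²·K).
τ = C / λ = 9.46×10^7 / 18.3 = 5.17×10^6 s.
Equilibrium anomaly ΔT_eq = F / λ = 157 / 18.3 = 8.58 K.
t = 18.4 weeks = 1.11×10^7 s, so t/τ = 2.15.
ΔT(t) = ΔT_eq (1 − e^(−t/τ)) = 8.58 × (1 − e^−2.15) = 7.58 K.

7.6 K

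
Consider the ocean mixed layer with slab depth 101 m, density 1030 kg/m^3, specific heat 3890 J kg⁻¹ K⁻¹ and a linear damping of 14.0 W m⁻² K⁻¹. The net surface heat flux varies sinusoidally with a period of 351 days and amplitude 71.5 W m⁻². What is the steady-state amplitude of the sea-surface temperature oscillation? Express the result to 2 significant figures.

Areal heat capacity C = ρ c_p D = 1030 × 3890 × 101 = 4.05×10^8 J/(m^2 K).
Angular frequency ω = 2π / T = 2π / 3.03×10^7 s = 2.07×10^-7 s⁻¹.
√((Cω)² + λ²) = √((83.8)² + 14.0²) = 85.0 W/(m²·K).
Amplitude A = F₀ / √((Cω)²+λ²) = 71.5 / 85.0 = 0.841 K.

0.84 K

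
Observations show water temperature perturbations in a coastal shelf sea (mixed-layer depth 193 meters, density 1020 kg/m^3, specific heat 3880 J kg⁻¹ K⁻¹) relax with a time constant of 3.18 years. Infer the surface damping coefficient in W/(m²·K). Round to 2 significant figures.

Areal heat capacity C = ρ c_p D = 1020 × 3880 × 193 = 7.64×10^8 J m⁻² K⁻¹.
τ = 3.18 years = 1.00×10^8 s.
λ = C / τ = 7.64×10^8 / 1.00×10^8 = 7.61 W/(m²·K).

7.6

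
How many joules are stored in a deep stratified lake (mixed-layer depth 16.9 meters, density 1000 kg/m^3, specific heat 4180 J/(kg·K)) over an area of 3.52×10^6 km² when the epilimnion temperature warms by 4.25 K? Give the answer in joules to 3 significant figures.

1.06×10^21 J

Areal heat capacity C = ρ c_p D = 1000 × 4180 × 16.9 = 7.06×10^7 J/(m²·K).
Heat per unit area: q = C ΔT = 7.06×10^7 × 4.25 = 3.00×10^8 J/m².
Total heat: Q = q × A = 3.00×10^8 × (3.52×10^6 × 10⁶ m²) = 1.06×10^21 J.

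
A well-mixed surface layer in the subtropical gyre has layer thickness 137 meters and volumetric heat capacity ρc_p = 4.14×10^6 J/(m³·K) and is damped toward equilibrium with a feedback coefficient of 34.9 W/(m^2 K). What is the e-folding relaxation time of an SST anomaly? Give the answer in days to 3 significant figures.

188 days

Areal heat capacity C = ρc_p × D = 4.14×10^6 × 137 = 5.67×10^8 J/(m^2 K).
Relaxation time τ = C / λ = 5.67×10^8 / 34.9 = 1.63×10^7 s.
In days: 1.63×10^7 s / (86400 s/day) = 188 days.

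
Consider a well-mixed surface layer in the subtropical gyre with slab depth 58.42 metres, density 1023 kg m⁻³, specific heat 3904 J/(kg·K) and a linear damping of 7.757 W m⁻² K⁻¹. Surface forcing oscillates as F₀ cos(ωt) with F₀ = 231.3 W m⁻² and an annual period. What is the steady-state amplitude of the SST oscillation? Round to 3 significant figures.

4.91 K

Areal heat capacity C = ρ c_p D = 1023 × 3904 × 58.42 = 2.33×10^8 J/(m^2 K).
Angular frequency ω = 2π / T = 2π / 3.15×10^7 s = 1.99×10^-7 s⁻¹.
√((Cω)² + λ²) = √((46.5)² + 7.757²) = 47.1 W/(m²·K).
Amplitude A = F₀ / √((Cω)²+λ²) = 231.3 / 47.1 = 4.91 K.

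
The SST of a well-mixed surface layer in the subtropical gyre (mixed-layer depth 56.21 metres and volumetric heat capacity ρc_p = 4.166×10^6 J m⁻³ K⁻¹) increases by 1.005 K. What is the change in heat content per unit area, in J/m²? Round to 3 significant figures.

Areal heat capacity C = ρc_p × D = 4.166×10^6 × 56.21 = 2.34×10^8 J m⁻² K⁻¹.
ΔQ = C ΔT = 2.34×10^8 × 1.005 = 2.35×10^8 J/m².

2.35×10^8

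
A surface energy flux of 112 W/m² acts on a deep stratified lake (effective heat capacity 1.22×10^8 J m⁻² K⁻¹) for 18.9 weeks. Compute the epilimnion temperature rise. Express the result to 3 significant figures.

Areal heat capacity C = 1.22×10^8 J m⁻² K⁻¹ (given).
Net heat input Q = F Δt = 112 × (18.9 weeks × 6.048×10^5 s/week) = 1.28×10^9 J/m².
ΔT = Q / C = 1.28×10^9 / 1.22×10^8 = 10.5 K.

10.5 K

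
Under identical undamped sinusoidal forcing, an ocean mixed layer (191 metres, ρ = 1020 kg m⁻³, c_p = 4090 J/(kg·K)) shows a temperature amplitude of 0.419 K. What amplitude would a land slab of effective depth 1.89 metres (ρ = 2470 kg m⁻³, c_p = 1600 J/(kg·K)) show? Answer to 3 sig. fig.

44.7 K

C_ocean = 7.97×10^8 J/(m²·K); C_land = 7.47×10^6 J/(m²·K).
A ∝ 1/C ⇒ A_land = A_ocean × C_ocean/C_land = 0.419 × 107 = 44.7 K.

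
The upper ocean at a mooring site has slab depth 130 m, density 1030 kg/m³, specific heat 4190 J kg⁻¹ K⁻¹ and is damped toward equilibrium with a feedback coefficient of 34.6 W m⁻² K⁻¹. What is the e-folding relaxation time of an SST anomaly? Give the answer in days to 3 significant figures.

188 days

Areal heat capacity C = ρ c_p D = 1030 × 4190 × 130 = 5.61×10^8 J/(m^2 K).
Relaxation time τ = C / λ = 5.61×10^8 / 34.6 = 1.62×10^7 s.
In days: 1.62×10^7 s / (86400 s/day) = 188 days.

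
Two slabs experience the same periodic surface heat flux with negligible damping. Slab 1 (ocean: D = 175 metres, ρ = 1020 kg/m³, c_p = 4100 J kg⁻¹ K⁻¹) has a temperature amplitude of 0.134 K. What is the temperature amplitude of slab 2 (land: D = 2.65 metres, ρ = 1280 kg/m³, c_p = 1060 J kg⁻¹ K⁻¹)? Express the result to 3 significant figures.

C_ocean = 7.32×10^8 J/(m²·K); C_land = 3.60×10^6 J/(m²·K).
A ∝ 1/C ⇒ A_land = A_ocean × C_ocean/C_land = 0.134 × 204 = 27.3 K.

27.3 K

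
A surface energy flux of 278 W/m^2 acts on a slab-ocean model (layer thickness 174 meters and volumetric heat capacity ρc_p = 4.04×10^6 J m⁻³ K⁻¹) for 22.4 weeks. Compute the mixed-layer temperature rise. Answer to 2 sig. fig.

Areal heat capacity C = ρc_p × D = 4.04×10^6 × 174 = 7.03×10^8 J m⁻² K⁻¹.
Net heat input Q = F Δt = 278 × (22.4 weeks × 6.048×10^5 s/week) = 3.77×10^9 J/m².
ΔT = Q / C = 3.77×10^9 / 7.03×10^8 = 5.36 K.

5.4 K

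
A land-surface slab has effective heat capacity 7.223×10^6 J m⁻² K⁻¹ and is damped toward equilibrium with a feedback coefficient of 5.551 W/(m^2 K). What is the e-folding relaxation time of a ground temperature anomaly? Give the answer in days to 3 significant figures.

15.1 days

Areal heat capacity C = 7.223×10^6 J m⁻² K⁻¹ (given).
Relaxation time τ = C / λ = 7.22×10^6 / 5.551 = 1.30×10^6 s.
In days: 1.30×10^6 s / (86400 s/day) = 15.1 days.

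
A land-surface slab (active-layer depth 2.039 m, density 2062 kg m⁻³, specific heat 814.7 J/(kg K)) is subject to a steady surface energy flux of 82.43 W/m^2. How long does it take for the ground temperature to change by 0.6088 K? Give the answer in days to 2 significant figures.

Areal heat capacity C = ρ c_p D = 2062 × 814.7 × 2.039 = 3.43×10^6 J m⁻² K⁻¹.
Time required: Δt = C ΔT / F = 3.43×10^6 × 0.6088 / 82.43 = 25300 s.
In days: 25300 s / (86400 s/day) = 0.293 days.

0.29 days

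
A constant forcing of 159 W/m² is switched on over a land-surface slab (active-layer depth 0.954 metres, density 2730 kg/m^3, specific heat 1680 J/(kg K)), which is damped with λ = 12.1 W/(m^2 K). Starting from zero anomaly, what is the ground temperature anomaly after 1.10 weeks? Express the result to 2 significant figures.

11 K

Areal heat capacity C = ρ c_p D = 2730 × 1680 × 0.954 = 4.38×10^6 J/(m²·K).
τ = C / λ = 4.38×10^6 / 12.1 = 3.62×10^5 s.
Equilibrium anomaly ΔT_eq = F / λ = 159 / 12.1 = 13.1 K.
t = 1.10 weeks = 6.65×10^5 s, so t/τ = 1.84.
ΔT(t) = ΔT_eq (1 − e^(−t/τ)) = 13.1 × (1 − e^−1.84) = 11.1 K.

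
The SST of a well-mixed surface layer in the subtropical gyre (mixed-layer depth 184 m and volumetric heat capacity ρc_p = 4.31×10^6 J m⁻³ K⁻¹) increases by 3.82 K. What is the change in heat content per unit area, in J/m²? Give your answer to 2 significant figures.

Areal heat capacity C = ρc_p × D = 4.31×10^6 × 184 = 7.93×10^8 J/(m^2 K).
ΔQ = C ΔT = 7.93×10^8 × 3.82 = 3.03×10^9 J/m².

3.0×10^9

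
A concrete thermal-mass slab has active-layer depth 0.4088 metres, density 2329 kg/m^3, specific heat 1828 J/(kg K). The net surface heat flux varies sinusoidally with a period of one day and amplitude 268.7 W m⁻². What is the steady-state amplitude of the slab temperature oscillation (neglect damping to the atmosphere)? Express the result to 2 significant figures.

Areal heat capacity C = ρ c_p D = 2329 × 1828 × 0.4088 = 1.74×10^6 J m⁻² K⁻¹.
Angular frequency ω = 2π / T = 2π / 86400 s = 7.27×10^-5 s⁻¹.
Cω = 1.74×10^6 × 7.27×10^-5 = 127 W/(m²·K).
Amplitude A = F₀ / (Cω) = 268.7 / 127 = 2.12 K.

2.1 K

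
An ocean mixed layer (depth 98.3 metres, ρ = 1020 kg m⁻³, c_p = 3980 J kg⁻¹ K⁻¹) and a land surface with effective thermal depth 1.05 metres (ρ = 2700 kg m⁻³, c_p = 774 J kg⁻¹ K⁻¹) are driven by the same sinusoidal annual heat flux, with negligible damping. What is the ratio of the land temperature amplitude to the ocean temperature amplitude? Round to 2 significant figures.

C_ocean = 1020 × 3980 × 98.3 = 3.99×10^8 J/(m²·K).
C_land = 2700 × 774 × 1.05 = 2.19×10^6 J/(m²·K).
Undamped amplitude ∝ 1/C, so A_land/A_ocean = C_ocean/C_land = 182.

180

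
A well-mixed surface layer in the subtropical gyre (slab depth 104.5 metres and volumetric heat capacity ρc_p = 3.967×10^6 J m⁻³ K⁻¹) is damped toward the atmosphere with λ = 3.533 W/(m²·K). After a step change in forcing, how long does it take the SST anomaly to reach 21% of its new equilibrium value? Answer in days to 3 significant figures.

320 days

Areal heat capacity C = ρc_p × D = 3.967×10^6 × 104.5 = 4.15×10^8 J/(m²·K).
τ = C / λ = 4.15×10^8 / 3.533 = 1.17×10^8 s.
Fraction reached: 1 − e^(−t/τ) = 0.21 ⇒ t = −τ ln(1 − 0.21) = τ × 0.236.
t = 2.77×10^7 s = 320 days.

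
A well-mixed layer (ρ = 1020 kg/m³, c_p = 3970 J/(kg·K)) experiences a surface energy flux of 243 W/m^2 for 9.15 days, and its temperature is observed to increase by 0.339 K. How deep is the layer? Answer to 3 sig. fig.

140 m

Heat input Q = F Δt = 243 × 7.91×10^5 s = 1.92×10^8 J/m².
Required areal heat capacity C = Q / ΔT = 5.67×10^8 J/(m²·K).
Depth D = C / (ρ c_p) = 5.67×10^8 / (1020 × 3970) = 140 m.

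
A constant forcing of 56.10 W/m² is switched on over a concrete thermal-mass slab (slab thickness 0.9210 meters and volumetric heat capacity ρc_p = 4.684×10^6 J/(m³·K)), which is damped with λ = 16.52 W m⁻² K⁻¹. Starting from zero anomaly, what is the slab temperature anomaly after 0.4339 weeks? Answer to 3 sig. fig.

Areal heat capacity C = ρc_p × D = 4.684×10^6 × 0.9210 = 4.31×10^6 J/(m²·K).
τ = C / λ = 4.31×10^6 / 16.52 = 2.61×10^5 s.
Equilibrium anomaly ΔT_eq = F / λ = 56.10 / 16.52 = 3.40 K.
t = 0.4339 weeks = 2.62×10^5 s, so t/τ = 1.00.
ΔT(t) = ΔT_eq (1 − e^(−t/τ)) = 3.40 × (1 − e^−1.00) = 2.15 K.

2.15 K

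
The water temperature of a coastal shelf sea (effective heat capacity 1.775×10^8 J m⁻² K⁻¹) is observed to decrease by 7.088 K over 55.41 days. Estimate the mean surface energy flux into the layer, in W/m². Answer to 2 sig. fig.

Areal heat capacity C = 1.775×10^8 J m⁻² K⁻¹ (given).
Required heat per unit area: Q = C ΔT = 1.78×10^8 × -7.088 = -1.26×10^9 J/m².
Flux F = Q / Δt = -1.26×10^9 / 4.79×10^6 s = -263 W/m².

-260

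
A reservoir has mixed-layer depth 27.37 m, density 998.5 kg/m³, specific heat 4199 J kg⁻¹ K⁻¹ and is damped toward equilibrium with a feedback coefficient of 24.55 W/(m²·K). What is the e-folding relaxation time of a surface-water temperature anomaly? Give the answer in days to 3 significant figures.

54.1 days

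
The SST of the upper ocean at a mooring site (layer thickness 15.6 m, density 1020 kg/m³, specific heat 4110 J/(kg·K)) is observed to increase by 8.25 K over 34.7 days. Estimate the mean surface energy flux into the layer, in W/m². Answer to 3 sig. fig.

Areal heat capacity C = ρ c_p D = 1020 × 4110 × 15.6 = 6.54×10^7 J/(m^2 K).
Required heat per unit area: Q = C ΔT = 6.54×10^7 × 8.25 = 5.40×10^8 J/m².
Flux F = Q / Δt = 5.40×10^8 / 3.00×10^6 s = 180 W/m².

180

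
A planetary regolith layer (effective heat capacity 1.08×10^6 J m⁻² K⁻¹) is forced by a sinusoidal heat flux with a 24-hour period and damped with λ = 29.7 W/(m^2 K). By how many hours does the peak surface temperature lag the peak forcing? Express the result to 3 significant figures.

4.62 hours

Areal heat capacity C = 1.08×10^6 J m⁻² K⁻¹ (given).
ω = 2π / 86400 s = 7.27×10^-5 s⁻¹.
Phase lag φ = arctan(Cω/λ) = arctan(78.5/29.7) = 1.21 rad.
Time lag = φ / ω = 1.21 / 7.27×10^-5 = 16600 s = 4.62 hours.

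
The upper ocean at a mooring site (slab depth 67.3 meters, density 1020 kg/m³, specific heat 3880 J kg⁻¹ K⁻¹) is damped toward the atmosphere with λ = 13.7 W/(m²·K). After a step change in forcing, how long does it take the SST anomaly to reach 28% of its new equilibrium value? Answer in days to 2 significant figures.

74 days

Areal heat capacity C = ρ c_p D = 1020 × 3880 × 67.3 = 2.66×10^8 J/(m^2 K).
τ = C / λ = 2.66×10^8 / 13.7 = 1.94×10^7 s.
Fraction reached: 1 − e^(−t/τ) = 0.28 ⇒ t = −τ ln(1 − 0.28) = τ × 0.329.
t = 6.39×10^6 s = 73.9 days.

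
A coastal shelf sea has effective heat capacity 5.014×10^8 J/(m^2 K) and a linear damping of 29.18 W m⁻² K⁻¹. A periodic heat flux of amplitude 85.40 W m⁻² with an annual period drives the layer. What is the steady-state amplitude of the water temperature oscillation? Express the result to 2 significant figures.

0.82 K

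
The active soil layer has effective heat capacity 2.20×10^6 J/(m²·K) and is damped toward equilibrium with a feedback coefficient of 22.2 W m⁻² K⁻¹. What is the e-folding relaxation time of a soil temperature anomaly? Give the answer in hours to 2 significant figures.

28 hours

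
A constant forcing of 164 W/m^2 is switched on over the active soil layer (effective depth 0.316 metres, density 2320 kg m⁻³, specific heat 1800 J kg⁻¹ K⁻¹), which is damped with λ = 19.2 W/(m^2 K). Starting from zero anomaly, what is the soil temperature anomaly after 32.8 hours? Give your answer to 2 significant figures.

7.0 K

Areal heat capacity C = ρ c_p D = 2320 × 1800 × 0.316 = 1.32×10^6 J m⁻² K⁻¹.
τ = C / λ = 1.32×10^6 / 19.2 = 68700 s.
Equilibrium anomaly ΔT_eq = F / λ = 164 / 19.2 = 8.54 K.
t = 32.8 hours = 1.18×10^5 s, so t/τ = 1.72.
ΔT(t) = ΔT_eq (1 − e^(−t/τ)) = 8.54 × (1 − e^−1.72) = 7.01 K.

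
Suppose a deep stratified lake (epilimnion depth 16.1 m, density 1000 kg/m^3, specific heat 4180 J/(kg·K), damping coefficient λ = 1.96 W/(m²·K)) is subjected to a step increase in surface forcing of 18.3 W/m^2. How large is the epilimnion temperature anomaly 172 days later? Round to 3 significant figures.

Areal heat capacity C = ρ c_p D = 1000 × 4180 × 16.1 = 6.73×10^7 J m⁻² K⁻¹.
τ = C / λ = 6.73×10^7 / 1.96 = 3.43×10^7 s.
Equilibrium anomaly ΔT_eq = F / λ = 18.3 / 1.96 = 9.34 K.
t = 172 days = 1.49×10^7 s, so t/τ = 0.433.
ΔT(t) = ΔT_eq (1 − e^(−t/τ)) = 9.34 × (1 − e^−0.433) = 3.28 K.

3.28 K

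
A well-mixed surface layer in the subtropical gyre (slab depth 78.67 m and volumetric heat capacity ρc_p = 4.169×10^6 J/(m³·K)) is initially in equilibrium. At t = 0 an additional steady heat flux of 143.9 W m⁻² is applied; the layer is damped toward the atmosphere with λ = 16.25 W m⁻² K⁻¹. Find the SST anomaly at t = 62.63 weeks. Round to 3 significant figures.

Areal heat capacity C = ρc_p × D = 4.169×10^6 × 78.67 = 3.28×10^8 J m⁻² K⁻¹.
τ = C / λ = 3.28×10^8 / 16.25 = 2.02×10^7 s.
Equilibrium anomaly ΔT_eq = F / λ = 143.9 / 16.25 = 8.86 K.
t = 62.63 weeks = 3.79×10^7 s, so t/τ = 1.88.
ΔT(t) = ΔT_eq (1 − e^(−t/τ)) = 8.86 × (1 − e^−1.88) = 7.50 K.

7.50 K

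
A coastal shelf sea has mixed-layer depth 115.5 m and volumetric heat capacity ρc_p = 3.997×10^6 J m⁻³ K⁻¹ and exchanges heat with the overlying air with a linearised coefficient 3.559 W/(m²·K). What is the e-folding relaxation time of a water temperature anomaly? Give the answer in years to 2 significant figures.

Areal heat capacity C = ρc_p × D = 3.997×10^6 × 115.5 = 4.62×10^8 J/(m^2 K).
Relaxation time τ = C / λ = 4.62×10^8 / 3.559 = 1.30×10^8 s.
In years: 1.30×10^8 s / (3.156×10^7 s/year) = 4.11 years.

4.1 years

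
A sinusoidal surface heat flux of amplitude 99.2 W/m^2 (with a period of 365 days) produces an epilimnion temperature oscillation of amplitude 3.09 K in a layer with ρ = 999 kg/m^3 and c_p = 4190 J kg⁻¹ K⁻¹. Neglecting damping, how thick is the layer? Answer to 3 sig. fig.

38.5 m

ω = 2π / 3.15×10^7 s = 1.99×10^-7 s⁻¹.
Required C = F₀ / (A ω) = 99.2 / (3.09 × 1.99×10^-7) = 1.61×10^8 J/(m²·K).
D = C / (ρ c_p) = 1.61×10^8 / (999 × 4190) = 38.5 m.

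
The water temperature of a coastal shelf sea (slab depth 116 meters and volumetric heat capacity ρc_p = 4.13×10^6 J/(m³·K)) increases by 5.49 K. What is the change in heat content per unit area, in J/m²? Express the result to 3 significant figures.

Areal heat capacity C = ρc_p × D = 4.13×10^6 × 116 = 4.79×10^8 J/(m²·K).
ΔQ = C ΔT = 4.79×10^8 × 5.49 = 2.63×10^9 J/m².

2.63×10^9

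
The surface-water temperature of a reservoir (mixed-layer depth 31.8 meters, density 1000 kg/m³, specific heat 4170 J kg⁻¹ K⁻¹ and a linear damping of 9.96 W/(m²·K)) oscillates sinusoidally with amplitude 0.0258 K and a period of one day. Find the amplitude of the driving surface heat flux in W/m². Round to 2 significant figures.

250

Areal heat capacity C = ρ c_p D = 1000 × 4170 × 31.8 = 1.33×10^8 J/(m^2 K).
ω = 2π / 86400 s = 7.27×10^-5 s⁻¹.
√((Cω)² + λ²) = √((9640)² + 9.96²) = 9640 W/(m²·K).
F₀ = A × √((Cω)²+λ²) = 0.0258 × 9640 = 249 W/m².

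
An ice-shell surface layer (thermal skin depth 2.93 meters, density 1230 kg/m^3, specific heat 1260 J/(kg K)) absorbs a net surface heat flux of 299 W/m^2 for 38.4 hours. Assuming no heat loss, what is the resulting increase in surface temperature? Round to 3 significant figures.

Areal heat capacity C = ρ c_p D = 1230 × 1260 × 2.93 = 4.54×10^6 J/(m²·K).
Net heat input Q = F Δt = 299 × (38.4 hours × 3600 s/hour) = 4.13×10^7 J/m².
ΔT = Q / C = 4.13×10^7 / 4.54×10^6 = 9.10 K.

9.10 K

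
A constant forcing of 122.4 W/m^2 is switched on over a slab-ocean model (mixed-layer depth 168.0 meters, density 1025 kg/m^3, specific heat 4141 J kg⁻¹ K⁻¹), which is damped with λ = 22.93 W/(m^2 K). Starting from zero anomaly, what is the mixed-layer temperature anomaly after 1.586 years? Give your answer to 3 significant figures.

4.27 K

Areal heat capacity C = ρ c_p D = 1025 × 4141 × 168.0 = 7.13×10^8 J/(m²·K).
τ = C / λ = 7.13×10^8 / 22.93 = 3.11×10^7 s.
Equilibrium anomaly ΔT_eq = F / λ = 122.4 / 22.93 = 5.34 K.
t = 1.586 years = 5.01×10^7 s, so t/τ = 1.61.
ΔT(t) = ΔT_eq (1 − e^(−t/τ)) = 5.34 × (1 − e^−1.61) = 4.27 K.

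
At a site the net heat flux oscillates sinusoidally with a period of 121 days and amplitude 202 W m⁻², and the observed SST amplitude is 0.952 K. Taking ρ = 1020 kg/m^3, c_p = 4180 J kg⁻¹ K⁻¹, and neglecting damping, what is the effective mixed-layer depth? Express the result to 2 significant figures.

ω = 2π / 1.05×10^7 s = 6.01×10^-7 s⁻¹.
Required C = F₀ / (A ω) = 202 / (0.952 × 6.01×10^-7) = 3.53×10^8 J/(m²·K).
D = C / (ρ c_p) = 3.53×10^8 / (1020 × 4180) = 82.8 m.

83 m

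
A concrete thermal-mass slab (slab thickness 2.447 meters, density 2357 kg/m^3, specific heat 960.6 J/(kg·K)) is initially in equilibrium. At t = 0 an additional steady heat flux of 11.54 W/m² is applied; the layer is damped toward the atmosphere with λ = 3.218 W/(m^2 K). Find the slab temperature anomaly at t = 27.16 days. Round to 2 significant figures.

Areal heat capacity C = ρ c_p D = 2357 × 960.6 × 2.447 = 5.54×10^6 J/(m²·K).
τ = C / λ = 5.54×10^6 / 3.218 = 1.72×10^6 s.
Equilibrium anomaly ΔT_eq = F / λ = 11.54 / 3.218 = 3.59 K.
t = 27.16 days = 2.35×10^6 s, so t/τ = 1.36.
ΔT(t) = ΔT_eq (1 − e^(−t/τ)) = 3.59 × (1 − e^−1.36) = 2.67 K.

2.7 K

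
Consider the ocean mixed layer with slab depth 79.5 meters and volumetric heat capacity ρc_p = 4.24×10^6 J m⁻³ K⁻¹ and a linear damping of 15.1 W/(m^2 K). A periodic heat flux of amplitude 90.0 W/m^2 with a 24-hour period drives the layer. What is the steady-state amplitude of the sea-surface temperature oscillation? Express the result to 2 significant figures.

Areal heat capacity C = ρc_p × D = 4.24×10^6 × 79.5 = 3.37×10^8 J m⁻² K⁻¹.
Angular frequency ω = 2π / T = 2π / 86400 s = 7.27×10^-5 s⁻¹.
√((Cω)² + λ²) = √((24500)² + 15.1²) = 24500 W/(m²·K).
Amplitude A = F₀ / √((Cω)²+λ²) = 90.0 / 24500 = 0.00367 K.

0.0037 K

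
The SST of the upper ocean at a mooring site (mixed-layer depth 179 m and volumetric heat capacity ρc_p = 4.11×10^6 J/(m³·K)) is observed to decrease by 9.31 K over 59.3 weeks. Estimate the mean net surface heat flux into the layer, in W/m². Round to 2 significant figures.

-190

Areal heat capacity C = ρc_p × D = 4.11×10^6 × 179 = 7.36×10^8 J m⁻² K⁻¹.
Required heat per unit area: Q = C ΔT = 7.36×10^8 × -9.31 = -6.85×10^9 J/m².
Flux F = Q / Δt = -6.85×10^9 / 3.59×10^7 s = -191 W/m².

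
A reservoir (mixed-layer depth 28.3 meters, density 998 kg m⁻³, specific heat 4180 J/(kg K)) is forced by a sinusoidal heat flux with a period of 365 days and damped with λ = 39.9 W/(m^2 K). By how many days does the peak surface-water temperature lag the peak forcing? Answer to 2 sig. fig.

Areal heat capacity C = ρ c_p D = 998 × 4180 × 28.3 = 1.18×10^8 J/(m^2 K).
ω = 2π / 3.15×10^7 s = 1.99×10^-7 s⁻¹.
Phase lag φ = arctan(Cω/λ) = arctan(23.5/39.9) = 0.533 rad.
Time lag = φ / ω = 0.533 / 1.99×10^-7 = 2.67×10^6 s = 30.9 days.

31 days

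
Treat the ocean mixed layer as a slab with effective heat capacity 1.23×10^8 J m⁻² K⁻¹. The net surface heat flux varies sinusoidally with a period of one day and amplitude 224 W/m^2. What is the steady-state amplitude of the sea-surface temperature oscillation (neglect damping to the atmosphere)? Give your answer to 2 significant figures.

0.025 K

Areal heat capacity C = 1.23×10^8 J m⁻² K⁻¹ (given).
Angular frequency ω = 2π / T = 2π / 86400 s = 7.27×10^-5 s⁻¹.
Cω = 1.23×10^8 × 7.27×10^-5 = 8940 W/(m²·K).
Amplitude A = F₀ / (Cω) = 224 / 8940 = 0.0250 K.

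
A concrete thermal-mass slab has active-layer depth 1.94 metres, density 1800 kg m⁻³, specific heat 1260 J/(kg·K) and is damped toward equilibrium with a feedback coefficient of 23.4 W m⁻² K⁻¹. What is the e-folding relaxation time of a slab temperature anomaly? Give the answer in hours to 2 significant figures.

Areal heat capacity C = ρ c_p D = 1800 × 1260 × 1.94 = 4.40×10^6 J/(m^2 K).
Relaxation time τ = C / λ = 4.40×10^6 / 23.4 = 1.88×10^5 s.
In hours: 1.88×10^5 s / (3600 s/hour) = 52.2 hours.

52 hours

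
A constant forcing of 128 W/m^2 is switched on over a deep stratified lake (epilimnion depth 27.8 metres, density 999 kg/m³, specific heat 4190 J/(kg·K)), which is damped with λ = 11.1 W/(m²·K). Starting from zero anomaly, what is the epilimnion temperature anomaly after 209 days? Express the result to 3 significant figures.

9.47 K

Areal heat capacity C = ρ c_p D = 999 × 4190 × 27.8 = 1.16×10^8 J/(m^2 K).
τ = C / λ = 1.16×10^8 / 11.1 = 1.05×10^7 s.
Equilibrium anomaly ΔT_eq = F / λ = 128 / 11.1 = 11.5 K.
t = 209 days = 1.81×10^7 s, so t/τ = 1.72.
ΔT(t) = ΔT_eq (1 − e^(−t/τ)) = 11.5 × (1 − e^−1.72) = 9.47 K.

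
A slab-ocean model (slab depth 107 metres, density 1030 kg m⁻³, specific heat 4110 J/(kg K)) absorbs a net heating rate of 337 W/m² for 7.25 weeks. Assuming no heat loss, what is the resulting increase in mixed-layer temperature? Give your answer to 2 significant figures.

Areal heat capacity C = ρ c_p D = 1030 × 4110 × 107 = 4.53×10^8 J m⁻² K⁻¹.
Net heat input Q = F Δt = 337 × (7.25 weeks × 6.048×10^5 s/week) = 1.48×10^9 J/m².
ΔT = Q / C = 1.48×10^9 / 4.53×10^8 = 3.26 K.

3.3 K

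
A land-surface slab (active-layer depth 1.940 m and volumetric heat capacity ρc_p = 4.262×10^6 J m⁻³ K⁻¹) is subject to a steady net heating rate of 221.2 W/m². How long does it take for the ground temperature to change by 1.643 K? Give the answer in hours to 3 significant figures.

Areal heat capacity C = ρc_p × D = 4.262×10^6 × 1.940 = 8.27×10^6 J/(m^2 K).
Time required: Δt = C ΔT / F = 8.27×10^6 × 1.643 / 221.2 = 61400 s.
In hours: 61400 s / (3600 s/hour) = 17.1 hours.

17.1 hours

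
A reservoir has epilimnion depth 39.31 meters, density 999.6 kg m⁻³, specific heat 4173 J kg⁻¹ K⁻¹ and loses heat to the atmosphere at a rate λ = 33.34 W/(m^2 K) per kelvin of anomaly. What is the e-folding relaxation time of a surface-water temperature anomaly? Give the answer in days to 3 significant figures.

Areal heat capacity C = ρ c_p D = 999.6 × 4173 × 39.31 = 1.64×10^8 J m⁻² K⁻¹.
Relaxation time τ = C / λ = 1.64×10^8 / 33.34 = 4.92×10^6 s.
In days: 4.92×10^6 s / (86400 s/day) = 56.9 days.

56.9 days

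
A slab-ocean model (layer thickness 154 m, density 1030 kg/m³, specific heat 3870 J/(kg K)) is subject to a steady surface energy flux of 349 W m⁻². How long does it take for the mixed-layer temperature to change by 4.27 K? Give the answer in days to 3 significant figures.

Areal heat capacity C = ρ c_p D = 1030 × 3870 × 154 = 6.14×10^8 J m⁻² K⁻¹.
Time required: Δt = C ΔT / F = 6.14×10^8 × 4.27 / 349 = 7.51×10^6 s.
In days: 7.51×10^6 s / (86400 s/day) = 86.9 days.

86.9 days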